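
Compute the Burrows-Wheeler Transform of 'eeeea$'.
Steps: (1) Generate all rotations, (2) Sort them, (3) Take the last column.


Rotations (sorted):
  0: $eeeea -> last char: a
  1: a$eeee -> last char: e
  2: ea$eee -> last char: e
  3: eea$ee -> last char: e
  4: eeea$e -> last char: e
  5: eeeea$ -> last char: $


BWT = aeeee$


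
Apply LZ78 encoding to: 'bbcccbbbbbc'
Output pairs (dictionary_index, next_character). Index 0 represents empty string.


LZ78 encoding steps:
Dictionary: {0: ''}
Step 1: w='' (idx 0), next='b' -> output (0, 'b'), add 'b' as idx 1
Step 2: w='b' (idx 1), next='c' -> output (1, 'c'), add 'bc' as idx 2
Step 3: w='' (idx 0), next='c' -> output (0, 'c'), add 'c' as idx 3
Step 4: w='c' (idx 3), next='b' -> output (3, 'b'), add 'cb' as idx 4
Step 5: w='b' (idx 1), next='b' -> output (1, 'b'), add 'bb' as idx 5
Step 6: w='bb' (idx 5), next='c' -> output (5, 'c'), add 'bbc' as idx 6


Encoded: [(0, 'b'), (1, 'c'), (0, 'c'), (3, 'b'), (1, 'b'), (5, 'c')]


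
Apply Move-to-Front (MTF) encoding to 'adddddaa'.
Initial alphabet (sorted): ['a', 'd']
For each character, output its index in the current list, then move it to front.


MTF encoding:
'a': index 0 in ['a', 'd'] -> ['a', 'd']
'd': index 1 in ['a', 'd'] -> ['d', 'a']
'd': index 0 in ['d', 'a'] -> ['d', 'a']
'd': index 0 in ['d', 'a'] -> ['d', 'a']
'd': index 0 in ['d', 'a'] -> ['d', 'a']
'd': index 0 in ['d', 'a'] -> ['d', 'a']
'a': index 1 in ['d', 'a'] -> ['a', 'd']
'a': index 0 in ['a', 'd'] -> ['a', 'd']


Output: [0, 1, 0, 0, 0, 0, 1, 0]


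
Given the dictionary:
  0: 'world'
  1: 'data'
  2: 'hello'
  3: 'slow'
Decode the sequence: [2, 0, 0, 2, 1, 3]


Look up each index in the dictionary:
  2 -> 'hello'
  0 -> 'world'
  0 -> 'world'
  2 -> 'hello'
  1 -> 'data'
  3 -> 'slow'

Decoded: "hello world world hello data slow"


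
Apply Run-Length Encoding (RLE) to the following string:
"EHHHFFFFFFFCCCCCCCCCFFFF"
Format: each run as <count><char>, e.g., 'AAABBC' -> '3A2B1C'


Scanning runs left to right:
  i=0: run of 'E' x 1 -> '1E'
  i=1: run of 'H' x 3 -> '3H'
  i=4: run of 'F' x 7 -> '7F'
  i=11: run of 'C' x 9 -> '9C'
  i=20: run of 'F' x 4 -> '4F'

RLE = 1E3H7F9C4F


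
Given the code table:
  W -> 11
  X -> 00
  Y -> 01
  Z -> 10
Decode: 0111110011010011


Decoding:
01 -> Y
11 -> W
11 -> W
00 -> X
11 -> W
01 -> Y
00 -> X
11 -> W


Result: YWWXWYXW


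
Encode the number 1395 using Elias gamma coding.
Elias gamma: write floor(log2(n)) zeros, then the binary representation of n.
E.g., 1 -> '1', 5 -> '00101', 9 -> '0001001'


num_bits = floor(log2(1395)) + 1 = 11
leading_zeros = num_bits - 1 = 10
binary(1395) = 10101110011

Elias gamma(1395) = '0000000000' + '10101110011' = 000000000010101110011 (21 bits)


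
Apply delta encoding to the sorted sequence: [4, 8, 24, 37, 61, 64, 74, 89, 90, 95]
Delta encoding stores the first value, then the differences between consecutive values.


First value: 4
Deltas:
  8 - 4 = 4
  24 - 8 = 16
  37 - 24 = 13
  61 - 37 = 24
  64 - 61 = 3
  74 - 64 = 10
  89 - 74 = 15
  90 - 89 = 1
  95 - 90 = 5


Delta encoded: [4, 4, 16, 13, 24, 3, 10, 15, 1, 5]


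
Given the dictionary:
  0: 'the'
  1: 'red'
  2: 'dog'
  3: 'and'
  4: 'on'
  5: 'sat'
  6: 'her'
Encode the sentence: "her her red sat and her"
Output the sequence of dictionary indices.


Look up each word in the dictionary:
  'her' -> 6
  'her' -> 6
  'red' -> 1
  'sat' -> 5
  'and' -> 3
  'her' -> 6

Encoded: [6, 6, 1, 5, 3, 6]


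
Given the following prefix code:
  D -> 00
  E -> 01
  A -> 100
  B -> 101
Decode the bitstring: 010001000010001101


Decoding step by step:
Bits 01 -> E
Bits 00 -> D
Bits 01 -> E
Bits 00 -> D
Bits 00 -> D
Bits 100 -> A
Bits 01 -> E
Bits 101 -> B


Decoded message: EDEDDAEB


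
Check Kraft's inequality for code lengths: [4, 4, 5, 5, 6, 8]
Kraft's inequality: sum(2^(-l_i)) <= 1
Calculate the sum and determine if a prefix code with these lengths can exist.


Sum = 2^(-4) + 2^(-4) + 2^(-5) + 2^(-5) + 2^(-6) + 2^(-8)
    = 0.0625 + 0.0625 + 0.03125 + 0.03125 + 0.015625 + 0.00390625
    = 53/256 = 0.20703125
Since 0.20703125 <= 1, Kraft's inequality IS satisfied.
A prefix code with these lengths CAN exist.

Kraft sum = 0.20703125. Satisfied.


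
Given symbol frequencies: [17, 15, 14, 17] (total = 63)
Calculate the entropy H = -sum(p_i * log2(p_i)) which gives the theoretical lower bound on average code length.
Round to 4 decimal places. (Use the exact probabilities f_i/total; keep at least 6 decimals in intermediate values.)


Per-symbol terms -p_i * log2(p_i) with p_i = f_i/63:
  p = 17/63 = 0.269841: log2(p) = -1.889817, -p*log2(p) = 0.509951
  p = 15/63 = 0.238095: log2(p) = -2.070389, -p*log2(p) = 0.492950
  p = 14/63 = 0.222222: log2(p) = -2.169925, -p*log2(p) = 0.482206
  p = 17/63 = 0.269841: log2(p) = -1.889817, -p*log2(p) = 0.509951
H = 0.509951 + 0.492950 + 0.482206 + 0.509951 = 1.995058

H = 1.9951 bits/symbol


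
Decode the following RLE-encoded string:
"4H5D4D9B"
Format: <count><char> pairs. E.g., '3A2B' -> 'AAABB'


Expanding each <count><char> pair:
  4H -> 'HHHH'
  5D -> 'DDDDD'
  4D -> 'DDDD'
  9B -> 'BBBBBBBBB'

Decoded = HHHHDDDDDDDDDBBBBBBBBB


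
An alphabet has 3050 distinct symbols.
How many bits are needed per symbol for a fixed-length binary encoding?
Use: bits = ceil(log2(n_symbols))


log2(3050) = 11.5746
Bracket: 2^11 = 2048 < 3050 <= 2^12 = 4096
So ceil(log2(3050)) = 12

bits = ceil(log2(3050)) = ceil(11.5746) = 12 bits


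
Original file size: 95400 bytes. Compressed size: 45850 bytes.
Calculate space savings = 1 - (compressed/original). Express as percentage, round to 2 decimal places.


ratio = compressed/original = 45850/95400 = 0.480608
savings = 1 - ratio = 1 - 0.480608 = 0.519392
as a percentage: 0.519392 * 100 = 51.94%

Space savings = 1 - 45850/95400 = 51.94%


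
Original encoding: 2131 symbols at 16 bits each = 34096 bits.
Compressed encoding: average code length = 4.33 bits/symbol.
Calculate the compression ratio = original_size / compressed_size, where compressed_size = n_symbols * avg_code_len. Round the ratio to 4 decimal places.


original_size = n_symbols * orig_bits = 2131 * 16 = 34096 bits
compressed_size = n_symbols * avg_code_len = 2131 * 4.33 = 9227.23 bits
ratio = original_size / compressed_size = 34096 / 9227.23 = 3.6952

Compression ratio = 3.6952


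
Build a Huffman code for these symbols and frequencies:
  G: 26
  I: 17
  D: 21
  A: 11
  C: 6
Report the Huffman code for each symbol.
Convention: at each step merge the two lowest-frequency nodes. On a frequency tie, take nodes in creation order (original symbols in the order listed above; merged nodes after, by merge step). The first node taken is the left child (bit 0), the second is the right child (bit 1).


Huffman tree construction:
Step 1: Merge C(6) + A(11) = 17
Step 2: Merge I(17) + (C+A)(17) = 34
Step 3: Merge D(21) + G(26) = 47
Step 4: Merge (I+(C+A))(34) + (D+G)(47) = 81
Read each symbol's code off the tree from the root (left child = 0, right child = 1).

Codes:
  G: 11 (length 2)
  I: 00 (length 2)
  D: 10 (length 2)
  A: 011 (length 3)
  C: 010 (length 3)
Average code length: 179/81 = 2.2099 bits/symbol


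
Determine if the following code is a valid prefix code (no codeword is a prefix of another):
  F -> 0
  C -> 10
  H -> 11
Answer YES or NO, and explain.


Checking each pair (does one codeword prefix another?):
  F='0' vs C='10': no prefix
  F='0' vs H='11': no prefix
  C='10' vs F='0': no prefix
  C='10' vs H='11': no prefix
  H='11' vs F='0': no prefix
  H='11' vs C='10': no prefix
No violation found over all pairs.

YES -- this is a valid prefix code. No codeword is a prefix of any other codeword.


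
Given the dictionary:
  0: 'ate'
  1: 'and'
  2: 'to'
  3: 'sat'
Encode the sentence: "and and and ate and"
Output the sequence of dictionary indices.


Look up each word in the dictionary:
  'and' -> 1
  'and' -> 1
  'and' -> 1
  'ate' -> 0
  'and' -> 1

Encoded: [1, 1, 1, 0, 1]


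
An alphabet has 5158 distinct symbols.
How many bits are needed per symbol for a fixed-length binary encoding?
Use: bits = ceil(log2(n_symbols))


log2(5158) = 12.3326
Bracket: 2^12 = 4096 < 5158 <= 2^13 = 8192
So ceil(log2(5158)) = 13

bits = ceil(log2(5158)) = ceil(12.3326) = 13 bits


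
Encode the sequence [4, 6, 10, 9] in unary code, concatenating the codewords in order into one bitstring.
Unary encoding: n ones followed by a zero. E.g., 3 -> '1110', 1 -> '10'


Encode each number as n ones followed by a terminating 0:
  4 -> 11110 (5 bits)
  6 -> 1111110 (7 bits)
  10 -> 11111111110 (11 bits)
  9 -> 1111111110 (10 bits)
Total length = 5 + 7 + 11 + 10 = 33 bits.

Unary([4, 6, 10, 9]) = 111101111110111111111101111111110 (33 bits)


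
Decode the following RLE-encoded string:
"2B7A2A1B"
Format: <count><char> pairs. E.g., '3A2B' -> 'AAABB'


Expanding each <count><char> pair:
  2B -> 'BB'
  7A -> 'AAAAAAA'
  2A -> 'AA'
  1B -> 'B'

Decoded = BBAAAAAAAAAB


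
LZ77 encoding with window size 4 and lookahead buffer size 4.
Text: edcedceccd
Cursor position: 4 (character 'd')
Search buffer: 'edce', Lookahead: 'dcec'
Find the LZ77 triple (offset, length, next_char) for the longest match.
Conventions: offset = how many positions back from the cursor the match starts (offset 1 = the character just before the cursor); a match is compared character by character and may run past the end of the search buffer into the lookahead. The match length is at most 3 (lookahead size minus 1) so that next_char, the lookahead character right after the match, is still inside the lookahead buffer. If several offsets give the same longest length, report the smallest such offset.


Try each offset into the search buffer:
  offset=1 (pos 3, char 'e'): match length 0
  offset=2 (pos 2, char 'c'): match length 0
  offset=3 (pos 1, char 'd'): match length 3
  offset=4 (pos 0, char 'e'): match length 0
Longest match has length 3 at offset 3.
next_char = character at position 4 + 3 = 7 -> 'c'

Best match: offset=3, length=3 (matching 'dce' starting at position 1)
LZ77 triple: (3, 3, 'c')


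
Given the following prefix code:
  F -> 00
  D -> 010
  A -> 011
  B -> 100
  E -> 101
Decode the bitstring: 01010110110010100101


Decoding step by step:
Bits 010 -> D
Bits 101 -> E
Bits 101 -> E
Bits 100 -> B
Bits 101 -> E
Bits 00 -> F
Bits 101 -> E


Decoded message: DEEBEFE


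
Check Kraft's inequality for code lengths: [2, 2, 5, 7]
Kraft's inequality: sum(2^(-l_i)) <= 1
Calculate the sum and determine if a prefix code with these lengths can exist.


Sum = 2^(-2) + 2^(-2) + 2^(-5) + 2^(-7)
    = 0.25 + 0.25 + 0.03125 + 0.0078125
    = 69/128 = 0.5390625
Since 0.5390625 <= 1, Kraft's inequality IS satisfied.
A prefix code with these lengths CAN exist.

Kraft sum = 0.5390625. Satisfied.


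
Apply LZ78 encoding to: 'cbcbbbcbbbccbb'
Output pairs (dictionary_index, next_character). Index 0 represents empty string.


LZ78 encoding steps:
Dictionary: {0: ''}
Step 1: w='' (idx 0), next='c' -> output (0, 'c'), add 'c' as idx 1
Step 2: w='' (idx 0), next='b' -> output (0, 'b'), add 'b' as idx 2
Step 3: w='c' (idx 1), next='b' -> output (1, 'b'), add 'cb' as idx 3
Step 4: w='b' (idx 2), next='b' -> output (2, 'b'), add 'bb' as idx 4
Step 5: w='cb' (idx 3), next='b' -> output (3, 'b'), add 'cbb' as idx 5
Step 6: w='b' (idx 2), next='c' -> output (2, 'c'), add 'bc' as idx 6
Step 7: w='cbb' (idx 5), end of input -> output (5, '')


Encoded: [(0, 'c'), (0, 'b'), (1, 'b'), (2, 'b'), (3, 'b'), (2, 'c'), (5, '')]


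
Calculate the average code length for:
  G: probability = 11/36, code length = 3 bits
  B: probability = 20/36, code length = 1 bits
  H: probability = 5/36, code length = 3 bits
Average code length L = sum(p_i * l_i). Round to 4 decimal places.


Weighted contributions p_i * l_i:
  G: (11/36) * 3 = 33/36
  B: (20/36) * 1 = 20/36
  H: (5/36) * 3 = 15/36
Sum = (33 + 20 + 15)/36 = 68/36

L = 68/36 = 1.8889 bits/symbol


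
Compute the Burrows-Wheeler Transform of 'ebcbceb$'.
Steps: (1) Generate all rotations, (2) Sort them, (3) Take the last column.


Rotations (sorted):
  0: $ebcbceb -> last char: b
  1: b$ebcbce -> last char: e
  2: bcbceb$e -> last char: e
  3: bceb$ebc -> last char: c
  4: cbceb$eb -> last char: b
  5: ceb$ebcb -> last char: b
  6: eb$ebcbc -> last char: c
  7: ebcbceb$ -> last char: $


BWT = beecbbc$


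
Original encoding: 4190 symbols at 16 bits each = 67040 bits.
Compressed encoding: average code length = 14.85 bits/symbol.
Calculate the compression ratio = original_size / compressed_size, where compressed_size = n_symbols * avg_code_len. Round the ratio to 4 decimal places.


original_size = n_symbols * orig_bits = 4190 * 16 = 67040 bits
compressed_size = n_symbols * avg_code_len = 4190 * 14.85 = 62221.5 bits
ratio = original_size / compressed_size = 67040 / 62221.5 = 1.0774

Compression ratio = 1.0774


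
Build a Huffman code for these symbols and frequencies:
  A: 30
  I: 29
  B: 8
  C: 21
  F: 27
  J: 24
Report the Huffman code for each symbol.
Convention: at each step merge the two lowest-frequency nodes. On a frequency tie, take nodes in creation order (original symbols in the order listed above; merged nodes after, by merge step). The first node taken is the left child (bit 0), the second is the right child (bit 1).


Huffman tree construction:
Step 1: Merge B(8) + C(21) = 29
Step 2: Merge J(24) + F(27) = 51
Step 3: Merge I(29) + (B+C)(29) = 58
Step 4: Merge A(30) + (J+F)(51) = 81
Step 5: Merge (I+(B+C))(58) + (A+(J+F))(81) = 139
Read each symbol's code off the tree from the root (left child = 0, right child = 1).

Codes:
  A: 10 (length 2)
  I: 00 (length 2)
  B: 010 (length 3)
  C: 011 (length 3)
  F: 111 (length 3)
  J: 110 (length 3)
Average code length: 358/139 = 2.5755 bits/symbol


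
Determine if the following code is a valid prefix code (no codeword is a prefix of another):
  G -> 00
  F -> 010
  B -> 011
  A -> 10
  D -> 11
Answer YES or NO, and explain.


Checking each pair (does one codeword prefix another?):
  G='00' vs F='010': no prefix
  G='00' vs B='011': no prefix
  G='00' vs A='10': no prefix
  G='00' vs D='11': no prefix
  F='010' vs G='00': no prefix
  F='010' vs B='011': no prefix
  F='010' vs A='10': no prefix
  F='010' vs D='11': no prefix
  B='011' vs G='00': no prefix
  B='011' vs F='010': no prefix
  B='011' vs A='10': no prefix
  B='011' vs D='11': no prefix
  A='10' vs G='00': no prefix
  A='10' vs F='010': no prefix
  A='10' vs B='011': no prefix
  A='10' vs D='11': no prefix
  D='11' vs G='00': no prefix
  D='11' vs F='010': no prefix
  D='11' vs B='011': no prefix
  D='11' vs A='10': no prefix
No violation found over all pairs.

YES -- this is a valid prefix code. No codeword is a prefix of any other codeword.


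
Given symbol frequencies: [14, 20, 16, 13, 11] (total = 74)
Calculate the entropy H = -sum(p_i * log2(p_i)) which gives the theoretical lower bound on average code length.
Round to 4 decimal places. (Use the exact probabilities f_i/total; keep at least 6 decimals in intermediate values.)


Per-symbol terms -p_i * log2(p_i) with p_i = f_i/74:
  p = 14/74 = 0.189189: log2(p) = -2.402098, -p*log2(p) = 0.454451
  p = 20/74 = 0.270270: log2(p) = -1.887525, -p*log2(p) = 0.510142
  p = 16/74 = 0.216216: log2(p) = -2.209453, -p*log2(p) = 0.477720
  p = 13/74 = 0.175676: log2(p) = -2.509014, -p*log2(p) = 0.440773
  p = 11/74 = 0.148649: log2(p) = -2.750022, -p*log2(p) = 0.408787
H = 0.454451 + 0.510142 + 0.477720 + 0.440773 + 0.408787 = 2.291873

H = 2.2919 bits/symbol


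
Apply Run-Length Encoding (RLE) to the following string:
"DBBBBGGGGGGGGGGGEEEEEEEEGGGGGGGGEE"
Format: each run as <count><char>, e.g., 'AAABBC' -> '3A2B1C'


Scanning runs left to right:
  i=0: run of 'D' x 1 -> '1D'
  i=1: run of 'B' x 4 -> '4B'
  i=5: run of 'G' x 11 -> '11G'
  i=16: run of 'E' x 8 -> '8E'
  i=24: run of 'G' x 8 -> '8G'
  i=32: run of 'E' x 2 -> '2E'

RLE = 1D4B11G8E8G2E


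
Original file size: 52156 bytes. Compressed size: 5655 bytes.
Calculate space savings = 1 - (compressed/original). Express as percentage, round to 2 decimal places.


ratio = compressed/original = 5655/52156 = 0.108425
savings = 1 - ratio = 1 - 0.108425 = 0.891575
as a percentage: 0.891575 * 100 = 89.16%

Space savings = 1 - 5655/52156 = 89.16%


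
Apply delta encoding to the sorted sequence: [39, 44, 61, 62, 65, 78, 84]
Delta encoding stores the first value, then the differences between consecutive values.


First value: 39
Deltas:
  44 - 39 = 5
  61 - 44 = 17
  62 - 61 = 1
  65 - 62 = 3
  78 - 65 = 13
  84 - 78 = 6


Delta encoded: [39, 5, 17, 1, 3, 13, 6]


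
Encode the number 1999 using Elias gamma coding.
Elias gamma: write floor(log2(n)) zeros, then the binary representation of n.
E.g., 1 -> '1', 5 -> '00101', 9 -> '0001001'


num_bits = floor(log2(1999)) + 1 = 11
leading_zeros = num_bits - 1 = 10
binary(1999) = 11111001111

Elias gamma(1999) = '0000000000' + '11111001111' = 000000000011111001111 (21 bits)


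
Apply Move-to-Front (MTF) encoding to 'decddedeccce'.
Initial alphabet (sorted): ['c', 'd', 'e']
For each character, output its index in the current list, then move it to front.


MTF encoding:
'd': index 1 in ['c', 'd', 'e'] -> ['d', 'c', 'e']
'e': index 2 in ['d', 'c', 'e'] -> ['e', 'd', 'c']
'c': index 2 in ['e', 'd', 'c'] -> ['c', 'e', 'd']
'd': index 2 in ['c', 'e', 'd'] -> ['d', 'c', 'e']
'd': index 0 in ['d', 'c', 'e'] -> ['d', 'c', 'e']
'e': index 2 in ['d', 'c', 'e'] -> ['e', 'd', 'c']
'd': index 1 in ['e', 'd', 'c'] -> ['d', 'e', 'c']
'e': index 1 in ['d', 'e', 'c'] -> ['e', 'd', 'c']
'c': index 2 in ['e', 'd', 'c'] -> ['c', 'e', 'd']
'c': index 0 in ['c', 'e', 'd'] -> ['c', 'e', 'd']
'c': index 0 in ['c', 'e', 'd'] -> ['c', 'e', 'd']
'e': index 1 in ['c', 'e', 'd'] -> ['e', 'c', 'd']


Output: [1, 2, 2, 2, 0, 2, 1, 1, 2, 0, 0, 1]


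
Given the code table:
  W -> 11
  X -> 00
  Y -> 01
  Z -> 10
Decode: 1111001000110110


Decoding:
11 -> W
11 -> W
00 -> X
10 -> Z
00 -> X
11 -> W
01 -> Y
10 -> Z


Result: WWXZXWYZ


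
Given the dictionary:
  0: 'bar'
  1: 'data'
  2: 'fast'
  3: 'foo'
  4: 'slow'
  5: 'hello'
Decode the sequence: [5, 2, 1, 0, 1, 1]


Look up each index in the dictionary:
  5 -> 'hello'
  2 -> 'fast'
  1 -> 'data'
  0 -> 'bar'
  1 -> 'data'
  1 -> 'data'

Decoded: "hello fast data bar data data"


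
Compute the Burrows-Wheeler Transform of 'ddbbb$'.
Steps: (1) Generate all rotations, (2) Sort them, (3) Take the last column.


Rotations (sorted):
  0: $ddbbb -> last char: b
  1: b$ddbb -> last char: b
  2: bb$ddb -> last char: b
  3: bbb$dd -> last char: d
  4: dbbb$d -> last char: d
  5: ddbbb$ -> last char: $


BWT = bbbdd$


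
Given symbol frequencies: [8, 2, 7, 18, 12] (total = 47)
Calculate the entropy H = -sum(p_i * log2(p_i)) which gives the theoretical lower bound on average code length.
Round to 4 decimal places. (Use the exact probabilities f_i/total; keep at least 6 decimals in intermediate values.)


Per-symbol terms -p_i * log2(p_i) with p_i = f_i/47:
  p = 8/47 = 0.170213: log2(p) = -2.554589, -p*log2(p) = 0.434824
  p = 2/47 = 0.042553: log2(p) = -4.554589, -p*log2(p) = 0.193812
  p = 7/47 = 0.148936: log2(p) = -2.747234, -p*log2(p) = 0.409163
  p = 18/47 = 0.382979: log2(p) = -1.384664, -p*log2(p) = 0.530297
  p = 12/47 = 0.255319: log2(p) = -1.969626, -p*log2(p) = 0.502883
H = 0.434824 + 0.193812 + 0.409163 + 0.530297 + 0.502883 = 2.070979

H = 2.071 bits/symbol


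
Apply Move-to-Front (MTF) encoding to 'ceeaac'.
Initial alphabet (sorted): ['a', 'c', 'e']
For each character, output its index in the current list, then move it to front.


MTF encoding:
'c': index 1 in ['a', 'c', 'e'] -> ['c', 'a', 'e']
'e': index 2 in ['c', 'a', 'e'] -> ['e', 'c', 'a']
'e': index 0 in ['e', 'c', 'a'] -> ['e', 'c', 'a']
'a': index 2 in ['e', 'c', 'a'] -> ['a', 'e', 'c']
'a': index 0 in ['a', 'e', 'c'] -> ['a', 'e', 'c']
'c': index 2 in ['a', 'e', 'c'] -> ['c', 'a', 'e']


Output: [1, 2, 0, 2, 0, 2]


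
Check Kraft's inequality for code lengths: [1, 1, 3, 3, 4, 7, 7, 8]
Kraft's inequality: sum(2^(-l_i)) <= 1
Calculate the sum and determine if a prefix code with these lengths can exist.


Sum = 2^(-1) + 2^(-1) + 2^(-3) + 2^(-3) + 2^(-4) + 2^(-7) + 2^(-7) + 2^(-8)
    = 0.5 + 0.5 + 0.125 + 0.125 + 0.0625 + 0.0078125 + 0.0078125 + 0.00390625
    = 341/256 = 1.33203125
Since 1.33203125 > 1, Kraft's inequality is NOT satisfied.
A prefix code with these lengths CANNOT exist.

Kraft sum = 1.33203125. Not satisfied.


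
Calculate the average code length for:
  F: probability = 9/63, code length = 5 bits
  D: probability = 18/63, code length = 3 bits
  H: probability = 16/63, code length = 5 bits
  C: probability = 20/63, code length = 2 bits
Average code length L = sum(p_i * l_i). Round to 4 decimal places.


Weighted contributions p_i * l_i:
  F: (9/63) * 5 = 45/63
  D: (18/63) * 3 = 54/63
  H: (16/63) * 5 = 80/63
  C: (20/63) * 2 = 40/63
Sum = (45 + 54 + 80 + 40)/63 = 219/63

L = 219/63 = 3.4762 bits/symbol


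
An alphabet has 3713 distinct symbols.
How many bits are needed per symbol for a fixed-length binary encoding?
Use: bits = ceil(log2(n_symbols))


log2(3713) = 11.8584
Bracket: 2^11 = 2048 < 3713 <= 2^12 = 4096
So ceil(log2(3713)) = 12

bits = ceil(log2(3713)) = ceil(11.8584) = 12 bits


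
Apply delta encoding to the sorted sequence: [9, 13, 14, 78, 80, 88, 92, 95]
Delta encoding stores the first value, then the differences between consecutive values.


First value: 9
Deltas:
  13 - 9 = 4
  14 - 13 = 1
  78 - 14 = 64
  80 - 78 = 2
  88 - 80 = 8
  92 - 88 = 4
  95 - 92 = 3


Delta encoded: [9, 4, 1, 64, 2, 8, 4, 3]


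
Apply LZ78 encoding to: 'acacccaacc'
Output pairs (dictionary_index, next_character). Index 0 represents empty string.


LZ78 encoding steps:
Dictionary: {0: ''}
Step 1: w='' (idx 0), next='a' -> output (0, 'a'), add 'a' as idx 1
Step 2: w='' (idx 0), next='c' -> output (0, 'c'), add 'c' as idx 2
Step 3: w='a' (idx 1), next='c' -> output (1, 'c'), add 'ac' as idx 3
Step 4: w='c' (idx 2), next='c' -> output (2, 'c'), add 'cc' as idx 4
Step 5: w='a' (idx 1), next='a' -> output (1, 'a'), add 'aa' as idx 5
Step 6: w='cc' (idx 4), end of input -> output (4, '')


Encoded: [(0, 'a'), (0, 'c'), (1, 'c'), (2, 'c'), (1, 'a'), (4, '')]


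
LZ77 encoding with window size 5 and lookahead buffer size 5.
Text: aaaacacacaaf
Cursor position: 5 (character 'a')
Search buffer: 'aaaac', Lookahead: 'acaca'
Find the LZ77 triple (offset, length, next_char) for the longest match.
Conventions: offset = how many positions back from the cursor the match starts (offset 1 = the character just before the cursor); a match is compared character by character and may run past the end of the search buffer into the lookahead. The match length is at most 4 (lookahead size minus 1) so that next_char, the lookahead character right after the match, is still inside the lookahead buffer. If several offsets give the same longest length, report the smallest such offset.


Try each offset into the search buffer:
  offset=1 (pos 4, char 'c'): match length 0
  offset=2 (pos 3, char 'a'): match length 4
  offset=3 (pos 2, char 'a'): match length 1
  offset=4 (pos 1, char 'a'): match length 1
  offset=5 (pos 0, char 'a'): match length 1
Longest match has length 4 at offset 2.
next_char = character at position 5 + 4 = 9 -> 'a'

Best match: offset=2, length=4 (matching 'acac' starting at position 3)
LZ77 triple: (2, 4, 'a')


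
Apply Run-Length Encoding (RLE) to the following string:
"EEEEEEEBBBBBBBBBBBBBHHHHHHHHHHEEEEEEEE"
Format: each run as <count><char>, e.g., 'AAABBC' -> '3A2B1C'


Scanning runs left to right:
  i=0: run of 'E' x 7 -> '7E'
  i=7: run of 'B' x 13 -> '13B'
  i=20: run of 'H' x 10 -> '10H'
  i=30: run of 'E' x 8 -> '8E'

RLE = 7E13B10H8E


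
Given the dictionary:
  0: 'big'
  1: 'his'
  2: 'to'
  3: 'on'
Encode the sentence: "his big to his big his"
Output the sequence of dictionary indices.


Look up each word in the dictionary:
  'his' -> 1
  'big' -> 0
  'to' -> 2
  'his' -> 1
  'big' -> 0
  'his' -> 1

Encoded: [1, 0, 2, 1, 0, 1]


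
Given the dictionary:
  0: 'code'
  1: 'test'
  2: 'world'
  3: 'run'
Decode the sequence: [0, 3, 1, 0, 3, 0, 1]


Look up each index in the dictionary:
  0 -> 'code'
  3 -> 'run'
  1 -> 'test'
  0 -> 'code'
  3 -> 'run'
  0 -> 'code'
  1 -> 'test'

Decoded: "code run test code run code test"


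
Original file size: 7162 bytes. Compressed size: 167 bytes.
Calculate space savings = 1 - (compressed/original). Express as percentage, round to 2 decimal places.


ratio = compressed/original = 167/7162 = 0.023318
savings = 1 - ratio = 1 - 0.023318 = 0.976682
as a percentage: 0.976682 * 100 = 97.67%

Space savings = 1 - 167/7162 = 97.67%


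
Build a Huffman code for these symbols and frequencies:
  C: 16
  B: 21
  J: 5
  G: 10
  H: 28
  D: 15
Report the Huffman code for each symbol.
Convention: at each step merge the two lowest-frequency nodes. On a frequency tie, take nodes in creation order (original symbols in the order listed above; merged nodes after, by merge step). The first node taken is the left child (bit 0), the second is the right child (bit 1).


Huffman tree construction:
Step 1: Merge J(5) + G(10) = 15
Step 2: Merge D(15) + (J+G)(15) = 30
Step 3: Merge C(16) + B(21) = 37
Step 4: Merge H(28) + (D+(J+G))(30) = 58
Step 5: Merge (C+B)(37) + (H+(D+(J+G)))(58) = 95
Read each symbol's code off the tree from the root (left child = 0, right child = 1).

Codes:
  C: 00 (length 2)
  B: 01 (length 2)
  J: 1110 (length 4)
  G: 1111 (length 4)
  H: 10 (length 2)
  D: 110 (length 3)
Average code length: 235/95 = 2.4737 bits/symbol


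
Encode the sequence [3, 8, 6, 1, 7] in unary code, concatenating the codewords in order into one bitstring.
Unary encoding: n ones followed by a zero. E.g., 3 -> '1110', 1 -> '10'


Encode each number as n ones followed by a terminating 0:
  3 -> 1110 (4 bits)
  8 -> 111111110 (9 bits)
  6 -> 1111110 (7 bits)
  1 -> 10 (2 bits)
  7 -> 11111110 (8 bits)
Total length = 4 + 9 + 7 + 2 + 8 = 30 bits.

Unary([3, 8, 6, 1, 7]) = 111011111111011111101011111110 (30 bits)


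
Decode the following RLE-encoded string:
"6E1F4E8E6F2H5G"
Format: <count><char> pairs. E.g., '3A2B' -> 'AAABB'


Expanding each <count><char> pair:
  6E -> 'EEEEEE'
  1F -> 'F'
  4E -> 'EEEE'
  8E -> 'EEEEEEEE'
  6F -> 'FFFFFF'
  2H -> 'HH'
  5G -> 'GGGGG'

Decoded = EEEEEEFEEEEEEEEEEEEFFFFFFHHGGGGG


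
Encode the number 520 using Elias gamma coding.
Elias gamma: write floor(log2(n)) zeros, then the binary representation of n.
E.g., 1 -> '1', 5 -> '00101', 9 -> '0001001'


num_bits = floor(log2(520)) + 1 = 10
leading_zeros = num_bits - 1 = 9
binary(520) = 1000001000

Elias gamma(520) = '000000000' + '1000001000' = 0000000001000001000 (19 bits)


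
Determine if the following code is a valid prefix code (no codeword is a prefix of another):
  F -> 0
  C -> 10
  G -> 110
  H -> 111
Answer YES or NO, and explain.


Checking each pair (does one codeword prefix another?):
  F='0' vs C='10': no prefix
  F='0' vs G='110': no prefix
  F='0' vs H='111': no prefix
  C='10' vs F='0': no prefix
  C='10' vs G='110': no prefix
  C='10' vs H='111': no prefix
  G='110' vs F='0': no prefix
  G='110' vs C='10': no prefix
  G='110' vs H='111': no prefix
  H='111' vs F='0': no prefix
  H='111' vs C='10': no prefix
  H='111' vs G='110': no prefix
No violation found over all pairs.

YES -- this is a valid prefix code. No codeword is a prefix of any other codeword.


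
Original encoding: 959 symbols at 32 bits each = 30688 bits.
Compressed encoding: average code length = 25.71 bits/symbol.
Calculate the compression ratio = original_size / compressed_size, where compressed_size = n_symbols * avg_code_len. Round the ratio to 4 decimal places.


original_size = n_symbols * orig_bits = 959 * 32 = 30688 bits
compressed_size = n_symbols * avg_code_len = 959 * 25.71 = 24655.89 bits
ratio = original_size / compressed_size = 30688 / 24655.89 = 1.2447

Compression ratio = 1.2447


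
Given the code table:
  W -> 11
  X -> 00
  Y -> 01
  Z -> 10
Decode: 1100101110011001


Decoding:
11 -> W
00 -> X
10 -> Z
11 -> W
10 -> Z
01 -> Y
10 -> Z
01 -> Y


Result: WXZWZYZY


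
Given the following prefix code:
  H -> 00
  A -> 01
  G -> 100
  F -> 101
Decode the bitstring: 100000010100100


Decoding step by step:
Bits 100 -> G
Bits 00 -> H
Bits 00 -> H
Bits 101 -> F
Bits 00 -> H
Bits 100 -> G


Decoded message: GHHFHG


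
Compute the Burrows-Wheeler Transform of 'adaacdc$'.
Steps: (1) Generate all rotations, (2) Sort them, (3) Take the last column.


Rotations (sorted):
  0: $adaacdc -> last char: c
  1: aacdc$ad -> last char: d
  2: acdc$ada -> last char: a
  3: adaacdc$ -> last char: $
  4: c$adaacd -> last char: d
  5: cdc$adaa -> last char: a
  6: daacdc$a -> last char: a
  7: dc$adaac -> last char: c


BWT = cda$daac


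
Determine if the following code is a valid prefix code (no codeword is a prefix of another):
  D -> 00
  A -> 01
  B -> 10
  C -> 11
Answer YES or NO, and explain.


Checking each pair (does one codeword prefix another?):
  D='00' vs A='01': no prefix
  D='00' vs B='10': no prefix
  D='00' vs C='11': no prefix
  A='01' vs D='00': no prefix
  A='01' vs B='10': no prefix
  A='01' vs C='11': no prefix
  B='10' vs D='00': no prefix
  B='10' vs A='01': no prefix
  B='10' vs C='11': no prefix
  C='11' vs D='00': no prefix
  C='11' vs A='01': no prefix
  C='11' vs B='10': no prefix
No violation found over all pairs.

YES -- this is a valid prefix code. No codeword is a prefix of any other codeword.


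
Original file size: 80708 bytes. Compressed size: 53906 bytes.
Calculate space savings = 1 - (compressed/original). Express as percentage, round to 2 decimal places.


ratio = compressed/original = 53906/80708 = 0.667914
savings = 1 - ratio = 1 - 0.667914 = 0.332086
as a percentage: 0.332086 * 100 = 33.21%

Space savings = 1 - 53906/80708 = 33.21%


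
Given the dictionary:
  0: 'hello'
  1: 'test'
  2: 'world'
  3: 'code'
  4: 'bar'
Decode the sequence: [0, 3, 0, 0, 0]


Look up each index in the dictionary:
  0 -> 'hello'
  3 -> 'code'
  0 -> 'hello'
  0 -> 'hello'
  0 -> 'hello'

Decoded: "hello code hello hello hello"


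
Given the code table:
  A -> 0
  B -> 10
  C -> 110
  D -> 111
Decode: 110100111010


Decoding:
110 -> C
10 -> B
0 -> A
111 -> D
0 -> A
10 -> B


Result: CBADAB


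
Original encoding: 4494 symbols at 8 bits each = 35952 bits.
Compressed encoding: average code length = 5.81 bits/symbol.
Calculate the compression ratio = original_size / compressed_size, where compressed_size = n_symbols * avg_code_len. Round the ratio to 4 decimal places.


original_size = n_symbols * orig_bits = 4494 * 8 = 35952 bits
compressed_size = n_symbols * avg_code_len = 4494 * 5.81 = 26110.14 bits
ratio = original_size / compressed_size = 35952 / 26110.14 = 1.3769

Compression ratio = 1.3769


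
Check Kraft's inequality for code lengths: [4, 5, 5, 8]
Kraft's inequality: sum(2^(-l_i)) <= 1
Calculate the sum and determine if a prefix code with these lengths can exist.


Sum = 2^(-4) + 2^(-5) + 2^(-5) + 2^(-8)
    = 0.0625 + 0.03125 + 0.03125 + 0.00390625
    = 33/256 = 0.12890625
Since 0.12890625 <= 1, Kraft's inequality IS satisfied.
A prefix code with these lengths CAN exist.

Kraft sum = 0.12890625. Satisfied.


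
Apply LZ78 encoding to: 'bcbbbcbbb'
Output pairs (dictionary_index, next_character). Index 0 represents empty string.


LZ78 encoding steps:
Dictionary: {0: ''}
Step 1: w='' (idx 0), next='b' -> output (0, 'b'), add 'b' as idx 1
Step 2: w='' (idx 0), next='c' -> output (0, 'c'), add 'c' as idx 2
Step 3: w='b' (idx 1), next='b' -> output (1, 'b'), add 'bb' as idx 3
Step 4: w='b' (idx 1), next='c' -> output (1, 'c'), add 'bc' as idx 4
Step 5: w='bb' (idx 3), next='b' -> output (3, 'b'), add 'bbb' as idx 5


Encoded: [(0, 'b'), (0, 'c'), (1, 'b'), (1, 'c'), (3, 'b')]


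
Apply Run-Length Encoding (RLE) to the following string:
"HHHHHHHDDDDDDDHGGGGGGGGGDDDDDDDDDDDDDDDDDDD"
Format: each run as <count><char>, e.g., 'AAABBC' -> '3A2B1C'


Scanning runs left to right:
  i=0: run of 'H' x 7 -> '7H'
  i=7: run of 'D' x 7 -> '7D'
  i=14: run of 'H' x 1 -> '1H'
  i=15: run of 'G' x 9 -> '9G'
  i=24: run of 'D' x 19 -> '19D'

RLE = 7H7D1H9G19D


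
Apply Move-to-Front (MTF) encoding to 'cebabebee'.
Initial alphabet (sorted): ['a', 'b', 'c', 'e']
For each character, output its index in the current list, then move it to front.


MTF encoding:
'c': index 2 in ['a', 'b', 'c', 'e'] -> ['c', 'a', 'b', 'e']
'e': index 3 in ['c', 'a', 'b', 'e'] -> ['e', 'c', 'a', 'b']
'b': index 3 in ['e', 'c', 'a', 'b'] -> ['b', 'e', 'c', 'a']
'a': index 3 in ['b', 'e', 'c', 'a'] -> ['a', 'b', 'e', 'c']
'b': index 1 in ['a', 'b', 'e', 'c'] -> ['b', 'a', 'e', 'c']
'e': index 2 in ['b', 'a', 'e', 'c'] -> ['e', 'b', 'a', 'c']
'b': index 1 in ['e', 'b', 'a', 'c'] -> ['b', 'e', 'a', 'c']
'e': index 1 in ['b', 'e', 'a', 'c'] -> ['e', 'b', 'a', 'c']
'e': index 0 in ['e', 'b', 'a', 'c'] -> ['e', 'b', 'a', 'c']


Output: [2, 3, 3, 3, 1, 2, 1, 1, 0]


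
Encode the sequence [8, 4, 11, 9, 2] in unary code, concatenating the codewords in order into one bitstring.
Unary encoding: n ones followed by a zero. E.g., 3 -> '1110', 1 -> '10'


Encode each number as n ones followed by a terminating 0:
  8 -> 111111110 (9 bits)
  4 -> 11110 (5 bits)
  11 -> 111111111110 (12 bits)
  9 -> 1111111110 (10 bits)
  2 -> 110 (3 bits)
Total length = 9 + 5 + 12 + 10 + 3 = 39 bits.

Unary([8, 4, 11, 9, 2]) = 111111110111101111111111101111111110110 (39 bits)


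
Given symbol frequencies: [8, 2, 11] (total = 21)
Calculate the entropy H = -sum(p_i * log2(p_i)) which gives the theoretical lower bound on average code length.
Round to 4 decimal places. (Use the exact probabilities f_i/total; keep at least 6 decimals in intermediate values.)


Per-symbol terms -p_i * log2(p_i) with p_i = f_i/21:
  p = 8/21 = 0.380952: log2(p) = -1.392317, -p*log2(p) = 0.530407
  p = 2/21 = 0.095238: log2(p) = -3.392317, -p*log2(p) = 0.323078
  p = 11/21 = 0.523810: log2(p) = -0.932886, -p*log2(p) = 0.488654
H = 0.530407 + 0.323078 + 0.488654 = 1.342139

H = 1.3421 bits/symbol


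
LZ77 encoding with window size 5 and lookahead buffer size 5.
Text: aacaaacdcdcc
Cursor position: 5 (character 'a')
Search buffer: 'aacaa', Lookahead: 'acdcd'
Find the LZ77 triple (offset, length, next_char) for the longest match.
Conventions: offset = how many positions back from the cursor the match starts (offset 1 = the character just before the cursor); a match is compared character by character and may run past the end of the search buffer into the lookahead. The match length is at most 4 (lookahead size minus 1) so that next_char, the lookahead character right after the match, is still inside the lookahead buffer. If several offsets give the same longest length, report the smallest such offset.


Try each offset into the search buffer:
  offset=1 (pos 4, char 'a'): match length 1
  offset=2 (pos 3, char 'a'): match length 1
  offset=3 (pos 2, char 'c'): match length 0
  offset=4 (pos 1, char 'a'): match length 2
  offset=5 (pos 0, char 'a'): match length 1
Longest match has length 2 at offset 4.
next_char = character at position 5 + 2 = 7 -> 'd'

Best match: offset=4, length=2 (matching 'ac' starting at position 1)
LZ77 triple: (4, 2, 'd')


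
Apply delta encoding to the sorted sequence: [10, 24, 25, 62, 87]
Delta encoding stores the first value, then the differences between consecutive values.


First value: 10
Deltas:
  24 - 10 = 14
  25 - 24 = 1
  62 - 25 = 37
  87 - 62 = 25


Delta encoded: [10, 14, 1, 37, 25]


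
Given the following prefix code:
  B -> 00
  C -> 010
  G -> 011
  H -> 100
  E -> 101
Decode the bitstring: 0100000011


Decoding step by step:
Bits 010 -> C
Bits 00 -> B
Bits 00 -> B
Bits 011 -> G


Decoded message: CBBG


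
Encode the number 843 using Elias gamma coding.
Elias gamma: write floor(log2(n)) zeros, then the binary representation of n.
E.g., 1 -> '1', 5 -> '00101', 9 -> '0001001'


num_bits = floor(log2(843)) + 1 = 10
leading_zeros = num_bits - 1 = 9
binary(843) = 1101001011

Elias gamma(843) = '000000000' + '1101001011' = 0000000001101001011 (19 bits)


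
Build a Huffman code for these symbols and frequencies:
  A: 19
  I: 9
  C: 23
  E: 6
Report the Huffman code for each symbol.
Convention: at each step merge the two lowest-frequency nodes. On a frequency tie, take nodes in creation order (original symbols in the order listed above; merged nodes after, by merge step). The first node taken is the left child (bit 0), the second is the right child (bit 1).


Huffman tree construction:
Step 1: Merge E(6) + I(9) = 15
Step 2: Merge (E+I)(15) + A(19) = 34
Step 3: Merge C(23) + ((E+I)+A)(34) = 57
Read each symbol's code off the tree from the root (left child = 0, right child = 1).

Codes:
  A: 11 (length 2)
  I: 101 (length 3)
  C: 0 (length 1)
  E: 100 (length 3)
Average code length: 106/57 = 1.8596 bits/symbol


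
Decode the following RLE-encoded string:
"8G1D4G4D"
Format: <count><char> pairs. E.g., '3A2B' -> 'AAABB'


Expanding each <count><char> pair:
  8G -> 'GGGGGGGG'
  1D -> 'D'
  4G -> 'GGGG'
  4D -> 'DDDD'

Decoded = GGGGGGGGDGGGGDDDD


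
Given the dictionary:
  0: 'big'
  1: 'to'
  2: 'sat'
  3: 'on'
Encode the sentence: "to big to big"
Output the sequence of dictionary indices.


Look up each word in the dictionary:
  'to' -> 1
  'big' -> 0
  'to' -> 1
  'big' -> 0

Encoded: [1, 0, 1, 0]


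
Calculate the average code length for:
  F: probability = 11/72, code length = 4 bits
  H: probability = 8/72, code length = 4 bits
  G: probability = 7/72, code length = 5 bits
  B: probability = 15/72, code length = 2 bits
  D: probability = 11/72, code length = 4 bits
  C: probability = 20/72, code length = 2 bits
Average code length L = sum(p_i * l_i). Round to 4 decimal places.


Weighted contributions p_i * l_i:
  F: (11/72) * 4 = 44/72
  H: (8/72) * 4 = 32/72
  G: (7/72) * 5 = 35/72
  B: (15/72) * 2 = 30/72
  D: (11/72) * 4 = 44/72
  C: (20/72) * 2 = 40/72
Sum = (44 + 32 + 35 + 30 + 44 + 40)/72 = 225/72

L = 225/72 = 3.1250 bits/symbol


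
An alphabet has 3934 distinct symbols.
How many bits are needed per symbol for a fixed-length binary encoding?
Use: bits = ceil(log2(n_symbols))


log2(3934) = 11.9418
Bracket: 2^11 = 2048 < 3934 <= 2^12 = 4096
So ceil(log2(3934)) = 12

bits = ceil(log2(3934)) = ceil(11.9418) = 12 bits


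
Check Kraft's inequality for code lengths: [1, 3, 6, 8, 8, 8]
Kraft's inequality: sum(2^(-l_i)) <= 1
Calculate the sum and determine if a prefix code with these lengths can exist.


Sum = 2^(-1) + 2^(-3) + 2^(-6) + 2^(-8) + 2^(-8) + 2^(-8)
    = 0.5 + 0.125 + 0.015625 + 0.00390625 + 0.00390625 + 0.00390625
    = 167/256 = 0.65234375
Since 0.65234375 <= 1, Kraft's inequality IS satisfied.
A prefix code with these lengths CAN exist.

Kraft sum = 0.65234375. Satisfied.


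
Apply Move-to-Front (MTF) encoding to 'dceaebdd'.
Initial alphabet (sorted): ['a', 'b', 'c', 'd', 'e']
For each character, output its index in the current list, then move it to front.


MTF encoding:
'd': index 3 in ['a', 'b', 'c', 'd', 'e'] -> ['d', 'a', 'b', 'c', 'e']
'c': index 3 in ['d', 'a', 'b', 'c', 'e'] -> ['c', 'd', 'a', 'b', 'e']
'e': index 4 in ['c', 'd', 'a', 'b', 'e'] -> ['e', 'c', 'd', 'a', 'b']
'a': index 3 in ['e', 'c', 'd', 'a', 'b'] -> ['a', 'e', 'c', 'd', 'b']
'e': index 1 in ['a', 'e', 'c', 'd', 'b'] -> ['e', 'a', 'c', 'd', 'b']
'b': index 4 in ['e', 'a', 'c', 'd', 'b'] -> ['b', 'e', 'a', 'c', 'd']
'd': index 4 in ['b', 'e', 'a', 'c', 'd'] -> ['d', 'b', 'e', 'a', 'c']
'd': index 0 in ['d', 'b', 'e', 'a', 'c'] -> ['d', 'b', 'e', 'a', 'c']


Output: [3, 3, 4, 3, 1, 4, 4, 0]


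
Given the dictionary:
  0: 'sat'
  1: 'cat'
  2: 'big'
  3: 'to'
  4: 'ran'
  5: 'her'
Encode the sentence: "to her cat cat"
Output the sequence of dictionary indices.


Look up each word in the dictionary:
  'to' -> 3
  'her' -> 5
  'cat' -> 1
  'cat' -> 1

Encoded: [3, 5, 1, 1]
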